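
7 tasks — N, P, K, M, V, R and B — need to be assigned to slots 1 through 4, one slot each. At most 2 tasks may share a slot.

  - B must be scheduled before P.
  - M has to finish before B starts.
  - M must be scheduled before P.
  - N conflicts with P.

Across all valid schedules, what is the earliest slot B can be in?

2

Precedence pushes B to at least 2; downstream work caps B at 3.
B at 2 is achievable: V -> 3, P -> 3, N -> 1, B -> 2, R -> 4, K -> 2, M -> 1.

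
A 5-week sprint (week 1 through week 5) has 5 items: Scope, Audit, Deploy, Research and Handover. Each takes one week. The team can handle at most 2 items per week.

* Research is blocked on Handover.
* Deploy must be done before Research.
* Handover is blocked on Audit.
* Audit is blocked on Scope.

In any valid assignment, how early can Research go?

week 4

Precedence pushes Research to at least week 4.
Research at week 4 is achievable: Handover -> week 3, Audit -> week 2, Scope -> week 1, Research -> week 4, Deploy -> week 1.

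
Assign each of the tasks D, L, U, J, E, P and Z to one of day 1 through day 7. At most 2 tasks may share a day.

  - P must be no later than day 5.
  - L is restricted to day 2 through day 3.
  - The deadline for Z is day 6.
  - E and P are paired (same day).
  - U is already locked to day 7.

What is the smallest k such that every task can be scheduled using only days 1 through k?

7

With at most 2 per day and 7 tasks, at least 4 days are needed.
U can't be placed before day 7, so the schedule must run through at least day 7.
7 works (last occupied day: day 7): for example P in day 1; L in day 2; J in day 3; D in day 3; E in day 1; Z in day 2; U in day 7.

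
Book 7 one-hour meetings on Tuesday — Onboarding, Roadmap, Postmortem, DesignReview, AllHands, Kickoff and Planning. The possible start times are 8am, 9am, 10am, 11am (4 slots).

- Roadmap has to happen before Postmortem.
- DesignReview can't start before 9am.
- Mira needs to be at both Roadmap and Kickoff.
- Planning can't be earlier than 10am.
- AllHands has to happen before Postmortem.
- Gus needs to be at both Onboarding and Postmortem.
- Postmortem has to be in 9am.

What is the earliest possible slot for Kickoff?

9am

Kickoff at 9am is achievable: Roadmap=8am; DesignReview=9am; Kickoff=9am; AllHands=8am; Planning=10am; Postmortem=9am; Onboarding=8am.
Nothing earlier works — the conflict constraints rule out every slot before 9am.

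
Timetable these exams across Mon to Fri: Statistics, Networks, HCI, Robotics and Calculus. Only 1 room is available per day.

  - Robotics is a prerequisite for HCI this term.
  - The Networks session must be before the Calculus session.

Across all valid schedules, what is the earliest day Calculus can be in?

Tue

Precedence pushes Calculus to at least Tue.
Calculus at Tue is achievable: Networks -> Mon; Robotics -> Wed; HCI -> Thu; Calculus -> Tue; Statistics -> Fri.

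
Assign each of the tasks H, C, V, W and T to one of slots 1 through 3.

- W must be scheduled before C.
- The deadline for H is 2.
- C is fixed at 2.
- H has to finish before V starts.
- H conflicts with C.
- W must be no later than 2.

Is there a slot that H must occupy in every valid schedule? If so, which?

1

H's window is 1–2.
C is fixed at 2, and H can't share a slot with C.
So H must be 1.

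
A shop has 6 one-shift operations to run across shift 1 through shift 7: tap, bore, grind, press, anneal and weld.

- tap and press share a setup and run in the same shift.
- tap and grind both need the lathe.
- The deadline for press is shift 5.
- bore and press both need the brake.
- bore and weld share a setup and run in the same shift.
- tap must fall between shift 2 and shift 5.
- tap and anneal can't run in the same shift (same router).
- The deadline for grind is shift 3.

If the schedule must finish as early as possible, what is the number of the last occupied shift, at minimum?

shift 2

tap can't be placed before shift 2, so the schedule must run through at least shift 2.
2 works (last occupied shift: shift 2): for example tap=shift 2; bore=shift 1; anneal=shift 1; press=shift 2; grind=shift 1; weld=shift 1.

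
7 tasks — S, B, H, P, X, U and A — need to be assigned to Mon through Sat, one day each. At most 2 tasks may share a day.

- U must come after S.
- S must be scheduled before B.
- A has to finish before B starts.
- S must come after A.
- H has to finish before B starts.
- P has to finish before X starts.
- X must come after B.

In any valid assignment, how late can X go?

Precedence pushes X to at least Thu.
X at Sat is achievable: U -> Wed; H -> Mon; S -> Tue; P -> Tue; A -> Mon; B -> Wed; X -> Sat.

Sat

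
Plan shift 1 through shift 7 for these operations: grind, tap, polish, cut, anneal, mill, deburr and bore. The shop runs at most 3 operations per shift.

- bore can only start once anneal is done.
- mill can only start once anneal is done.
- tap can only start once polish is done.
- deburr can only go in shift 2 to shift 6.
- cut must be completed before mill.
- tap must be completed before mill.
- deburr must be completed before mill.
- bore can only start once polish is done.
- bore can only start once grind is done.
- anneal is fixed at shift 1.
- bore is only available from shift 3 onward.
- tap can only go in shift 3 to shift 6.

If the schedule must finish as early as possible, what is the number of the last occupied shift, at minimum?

The precedence chain requires at least 3 distinct shifts.
With at most 3 per shift and 8 operations, at least 3 shifts are needed.
Propagating the time windows through the other constraints, mill can't land before shift 4, so the schedule must run through at least shift 4.
4 works (last occupied shift: shift 4): for example tap=shift 3, polish=shift 1, cut=shift 2, grind=shift 1, bore=shift 3, mill=shift 4, anneal=shift 1, deburr=shift 2.

shift 4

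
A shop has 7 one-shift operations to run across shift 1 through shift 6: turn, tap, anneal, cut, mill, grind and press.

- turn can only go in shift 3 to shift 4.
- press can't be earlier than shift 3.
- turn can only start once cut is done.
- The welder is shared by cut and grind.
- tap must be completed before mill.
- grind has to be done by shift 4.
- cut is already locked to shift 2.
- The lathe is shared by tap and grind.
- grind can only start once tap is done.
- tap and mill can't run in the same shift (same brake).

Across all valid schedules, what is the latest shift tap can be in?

Downstream work caps tap at shift 3.
tap at shift 3 is achievable: mill in shift 4, cut in shift 2, press in shift 3, grind in shift 4, turn in shift 3, anneal in shift 1, tap in shift 3.

shift 3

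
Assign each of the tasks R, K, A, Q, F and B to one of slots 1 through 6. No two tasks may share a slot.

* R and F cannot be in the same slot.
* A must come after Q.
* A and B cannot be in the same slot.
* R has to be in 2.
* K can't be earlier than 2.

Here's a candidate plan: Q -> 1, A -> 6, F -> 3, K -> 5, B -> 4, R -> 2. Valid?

A must come after Q — holds.
R has to be in 2 — holds.
R and F cannot be in the same slot — holds.
K can't be earlier than 2 — holds.
No two tasks may share a slot — holds.
A and B cannot be in the same slot — holds.

Valid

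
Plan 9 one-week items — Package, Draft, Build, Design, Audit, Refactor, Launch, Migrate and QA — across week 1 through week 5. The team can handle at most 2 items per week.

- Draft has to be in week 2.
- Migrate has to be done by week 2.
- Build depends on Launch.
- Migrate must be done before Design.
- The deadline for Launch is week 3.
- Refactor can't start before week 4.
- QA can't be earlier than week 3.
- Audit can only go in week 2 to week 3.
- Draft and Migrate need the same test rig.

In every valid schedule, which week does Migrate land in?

week 1

Migrate's window is week 1–week 2.
Draft is fixed at week 2, and Migrate can't share a week with Draft.
So Migrate must be week 1.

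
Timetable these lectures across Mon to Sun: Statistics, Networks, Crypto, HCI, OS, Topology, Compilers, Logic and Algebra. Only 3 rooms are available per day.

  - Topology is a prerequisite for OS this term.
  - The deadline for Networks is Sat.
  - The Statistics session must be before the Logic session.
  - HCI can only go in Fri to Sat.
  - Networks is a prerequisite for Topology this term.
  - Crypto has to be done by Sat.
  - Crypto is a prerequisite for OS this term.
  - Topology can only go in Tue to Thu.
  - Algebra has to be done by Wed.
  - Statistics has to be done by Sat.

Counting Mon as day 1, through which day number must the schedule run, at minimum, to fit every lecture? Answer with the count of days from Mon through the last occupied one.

5

The precedence chain requires at least 3 distinct days.
With at most 3 per day and 9 lectures, at least 3 days are needed.
HCI can't be placed before Fri — that is day 5 counting from Mon — so the schedule must run through at least 5 days.
5 works (last occupied day: Fri): for example HCI in Fri; Logic in Tue; Networks in Mon; Compilers in Wed; OS in Wed; Crypto in Tue; Topology in Tue; Algebra in Mon; Statistics in Mon.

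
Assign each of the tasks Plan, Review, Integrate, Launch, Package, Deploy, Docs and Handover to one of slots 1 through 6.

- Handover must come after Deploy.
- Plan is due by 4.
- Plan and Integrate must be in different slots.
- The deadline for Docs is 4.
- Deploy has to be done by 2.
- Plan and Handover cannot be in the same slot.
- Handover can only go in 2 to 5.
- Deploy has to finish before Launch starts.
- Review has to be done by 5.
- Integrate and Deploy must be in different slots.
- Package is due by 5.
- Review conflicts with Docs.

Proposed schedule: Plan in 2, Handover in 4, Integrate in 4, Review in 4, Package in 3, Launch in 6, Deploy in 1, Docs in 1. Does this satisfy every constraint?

Plan is due by 4 — holds.
Plan and Handover cannot be in the same slot — holds.
Review has to be done by 5 — holds.
Handover must come after Deploy — holds.
The deadline for Docs is 4 — holds.
Integrate and Deploy must be in different slots — holds.
Deploy has to be done by 2 — holds.
Package is due by 5 — holds.
Plan and Integrate must be in different slots — holds.
Deploy has to finish before Launch starts — holds.
Handover can only go in 2 to 5 — holds.
Review conflicts with Docs — holds.

Yes, all constraints hold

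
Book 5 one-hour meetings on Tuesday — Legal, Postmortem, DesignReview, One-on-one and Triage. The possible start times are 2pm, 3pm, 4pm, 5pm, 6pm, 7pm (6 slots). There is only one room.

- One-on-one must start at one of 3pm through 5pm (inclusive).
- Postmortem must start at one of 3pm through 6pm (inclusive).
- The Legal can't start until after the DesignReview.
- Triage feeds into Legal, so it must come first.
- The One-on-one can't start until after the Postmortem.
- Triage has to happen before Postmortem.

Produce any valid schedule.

Legal=6pm, Triage=2pm, DesignReview=5pm, Postmortem=3pm, One-on-one=4pm

Checking: Postmortem(3pm) before One-on-one(4pm); Triage(2pm) before Postmortem(3pm); DesignReview(5pm) before Legal(6pm); Triage(2pm) before Legal(6pm); Postmortem=3pm in [3pm,6pm]; One-on-one=4pm in [3pm,5pm]; max 1 per slot (cap 1).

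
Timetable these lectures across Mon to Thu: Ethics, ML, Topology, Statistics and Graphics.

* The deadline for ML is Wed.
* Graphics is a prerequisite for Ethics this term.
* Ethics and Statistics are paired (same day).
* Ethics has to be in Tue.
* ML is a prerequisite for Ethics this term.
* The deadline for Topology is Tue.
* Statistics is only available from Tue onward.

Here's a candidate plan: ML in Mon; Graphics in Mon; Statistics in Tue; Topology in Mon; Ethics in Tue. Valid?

Ethics and Statistics are paired (same day) — holds.
Ethics has to be in Tue — holds.
Graphics is a prerequisite for Ethics this term — holds.
The deadline for Topology is Tue — holds.
The deadline for ML is Wed — holds.
Statistics is only available from Tue onward — holds.
ML is a prerequisite for Ethics this term — holds.

Yes, all constraints hold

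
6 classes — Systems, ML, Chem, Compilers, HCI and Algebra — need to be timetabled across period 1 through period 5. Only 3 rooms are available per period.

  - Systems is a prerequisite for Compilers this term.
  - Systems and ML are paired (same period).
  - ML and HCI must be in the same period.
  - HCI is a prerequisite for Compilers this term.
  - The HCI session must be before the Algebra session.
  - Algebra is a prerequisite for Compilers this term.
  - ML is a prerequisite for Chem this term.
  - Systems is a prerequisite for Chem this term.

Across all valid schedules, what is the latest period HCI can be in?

period 3

Downstream work caps HCI at period 3.
HCI at period 3 is achievable: HCI in period 3; Chem in period 4; ML in period 3; Compilers in period 5; Systems in period 3; Algebra in period 4.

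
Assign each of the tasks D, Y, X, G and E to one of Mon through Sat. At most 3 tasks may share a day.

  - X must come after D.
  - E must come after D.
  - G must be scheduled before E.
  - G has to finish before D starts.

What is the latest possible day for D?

Fri

Precedence pushes D to at least Tue; downstream work caps D at Fri.
D at Fri is achievable: Y -> Mon; G -> Mon; E -> Sat; X -> Sat; D -> Fri.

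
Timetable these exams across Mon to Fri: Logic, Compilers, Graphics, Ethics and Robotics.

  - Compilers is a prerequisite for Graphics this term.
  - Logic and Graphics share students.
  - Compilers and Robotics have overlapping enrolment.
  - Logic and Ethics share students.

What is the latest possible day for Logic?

Logic at Fri is achievable: Ethics=Mon; Graphics=Tue; Compilers=Mon; Robotics=Tue; Logic=Fri.

Fri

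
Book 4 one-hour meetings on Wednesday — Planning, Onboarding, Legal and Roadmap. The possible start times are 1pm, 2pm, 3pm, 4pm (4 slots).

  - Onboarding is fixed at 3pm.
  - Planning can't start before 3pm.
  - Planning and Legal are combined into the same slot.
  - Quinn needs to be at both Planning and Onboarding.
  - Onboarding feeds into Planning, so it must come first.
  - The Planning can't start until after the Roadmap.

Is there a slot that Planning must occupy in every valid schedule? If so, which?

4pm

Planning's window is 3pm–4pm.
Onboarding is fixed at 3pm, and Planning can't share a slot with Onboarding.
So Planning must be 4pm.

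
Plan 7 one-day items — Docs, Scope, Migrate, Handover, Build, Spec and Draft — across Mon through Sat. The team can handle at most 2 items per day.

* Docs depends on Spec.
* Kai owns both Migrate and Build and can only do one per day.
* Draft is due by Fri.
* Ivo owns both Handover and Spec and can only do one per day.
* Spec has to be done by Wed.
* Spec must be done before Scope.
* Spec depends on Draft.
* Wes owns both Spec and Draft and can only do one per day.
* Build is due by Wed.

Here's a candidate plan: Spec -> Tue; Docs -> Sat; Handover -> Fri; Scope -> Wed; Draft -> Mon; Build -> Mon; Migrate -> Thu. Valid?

Valid

The team can handle at most 2 items per day — holds.
Wes owns both Spec and Draft and can only do one per day — holds.
Spec has to be done by Wed — holds.
Docs depends on Spec — holds.
Spec depends on Draft — holds.
Ivo owns both Handover and Spec and can only do one per day — holds.
Draft is due by Fri — holds.
Spec must be done before Scope — holds.
Build is due by Wed — holds.
Kai owns both Migrate and Build and can only do one per day — holds.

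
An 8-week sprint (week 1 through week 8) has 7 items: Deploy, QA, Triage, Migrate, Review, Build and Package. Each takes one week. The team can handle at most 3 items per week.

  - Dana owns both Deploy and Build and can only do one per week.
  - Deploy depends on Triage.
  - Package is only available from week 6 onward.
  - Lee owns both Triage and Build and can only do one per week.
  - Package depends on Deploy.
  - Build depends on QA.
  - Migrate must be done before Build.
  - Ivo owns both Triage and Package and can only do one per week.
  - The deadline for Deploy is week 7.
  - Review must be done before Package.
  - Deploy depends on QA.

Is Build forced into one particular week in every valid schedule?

Build can be week 2 (e.g. Migrate in week 1; Build in week 2; Review in week 2; Triage in week 1; QA in week 1; Deploy in week 3; Package in week 6) or week 3 (e.g. Build=week 3, Review=week 2, Deploy=week 2, Triage=week 1, Migrate=week 1, QA=week 1, Package=week 6).

No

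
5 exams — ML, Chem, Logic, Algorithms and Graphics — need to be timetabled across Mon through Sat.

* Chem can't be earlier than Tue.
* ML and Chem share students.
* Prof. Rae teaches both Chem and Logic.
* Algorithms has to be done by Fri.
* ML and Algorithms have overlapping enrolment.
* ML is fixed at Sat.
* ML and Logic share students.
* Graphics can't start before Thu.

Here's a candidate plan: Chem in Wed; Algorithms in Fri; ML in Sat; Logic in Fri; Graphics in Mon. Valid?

No. Graphics can't start before Thu is not satisfied.

Graphics can't start before Thu — violated.
Chem can't be earlier than Tue — holds.
ML and Chem share students — holds.
ML and Logic share students — holds.
ML and Algorithms have overlapping enrolment — holds.
Prof. Rae teaches both Chem and Logic — holds.
ML is fixed at Sat — holds.
Algorithms has to be done by Fri — holds.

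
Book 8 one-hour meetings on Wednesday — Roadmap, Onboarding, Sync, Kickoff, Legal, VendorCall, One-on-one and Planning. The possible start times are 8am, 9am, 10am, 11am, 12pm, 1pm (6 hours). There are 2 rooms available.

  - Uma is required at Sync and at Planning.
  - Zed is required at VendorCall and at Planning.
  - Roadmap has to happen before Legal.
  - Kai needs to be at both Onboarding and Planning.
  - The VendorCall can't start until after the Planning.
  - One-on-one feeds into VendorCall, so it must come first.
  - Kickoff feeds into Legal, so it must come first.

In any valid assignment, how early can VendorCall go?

Precedence pushes VendorCall to at least 9am.
VendorCall at 9am is achievable: One-on-one -> 8am; Kickoff -> 10am; Planning -> 8am; VendorCall -> 9am; Sync -> 11am; Legal -> 11am; Roadmap -> 9am; Onboarding -> 10am.

9am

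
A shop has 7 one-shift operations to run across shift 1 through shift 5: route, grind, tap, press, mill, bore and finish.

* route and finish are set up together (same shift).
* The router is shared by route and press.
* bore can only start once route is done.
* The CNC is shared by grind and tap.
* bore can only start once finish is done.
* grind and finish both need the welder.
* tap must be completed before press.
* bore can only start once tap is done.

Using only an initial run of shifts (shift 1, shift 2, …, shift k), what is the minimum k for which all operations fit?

The precedence chain requires at least 2 distinct shifts.
2 works (last occupied shift: shift 2): for example tap -> shift 1; finish -> shift 1; bore -> shift 2; grind -> shift 2; mill -> shift 1; route -> shift 1; press -> shift 2.

2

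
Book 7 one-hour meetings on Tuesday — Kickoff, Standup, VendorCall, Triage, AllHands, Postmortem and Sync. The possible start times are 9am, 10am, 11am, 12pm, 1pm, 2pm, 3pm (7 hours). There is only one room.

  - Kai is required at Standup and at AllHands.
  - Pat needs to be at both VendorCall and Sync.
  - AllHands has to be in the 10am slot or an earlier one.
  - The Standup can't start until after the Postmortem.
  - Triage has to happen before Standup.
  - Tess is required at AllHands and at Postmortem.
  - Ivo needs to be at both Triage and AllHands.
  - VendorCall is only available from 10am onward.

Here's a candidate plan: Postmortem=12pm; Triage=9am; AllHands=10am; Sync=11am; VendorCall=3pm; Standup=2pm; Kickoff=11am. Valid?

Invalid. There is only one room.

Pat needs to be at both VendorCall and Sync — holds.
Triage has to happen before Standup — holds.
Tess is required at AllHands and at Postmortem — holds.
Ivo needs to be at both Triage and AllHands — holds.
There is only one room — violated.
AllHands has to be in the 10am slot or an earlier one — holds.
VendorCall is only available from 10am onward — holds.
Kai is required at Standup and at AllHands — holds.
The Standup can't start until after the Postmortem — holds.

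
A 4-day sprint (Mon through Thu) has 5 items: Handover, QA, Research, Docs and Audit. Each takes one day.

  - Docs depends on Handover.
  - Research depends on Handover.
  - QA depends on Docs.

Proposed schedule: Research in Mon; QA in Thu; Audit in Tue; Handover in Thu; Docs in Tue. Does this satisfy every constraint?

Docs depends on Handover — violated.
QA depends on Docs — holds.
Research depends on Handover — violated.

No — it violates: Research depends on Handover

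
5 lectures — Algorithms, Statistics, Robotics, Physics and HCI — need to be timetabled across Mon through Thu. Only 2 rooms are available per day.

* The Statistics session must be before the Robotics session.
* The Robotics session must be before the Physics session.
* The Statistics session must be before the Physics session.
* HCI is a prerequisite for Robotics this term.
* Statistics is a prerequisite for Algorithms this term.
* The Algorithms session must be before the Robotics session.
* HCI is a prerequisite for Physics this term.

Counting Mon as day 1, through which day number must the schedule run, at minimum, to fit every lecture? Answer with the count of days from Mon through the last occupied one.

The precedence chain requires at least 4 distinct days.
With at most 2 per day and 5 lectures, at least 3 days are needed.
4 works (last occupied day: Thu): for example Algorithms=Tue, HCI=Mon, Robotics=Wed, Physics=Thu, Statistics=Mon.

4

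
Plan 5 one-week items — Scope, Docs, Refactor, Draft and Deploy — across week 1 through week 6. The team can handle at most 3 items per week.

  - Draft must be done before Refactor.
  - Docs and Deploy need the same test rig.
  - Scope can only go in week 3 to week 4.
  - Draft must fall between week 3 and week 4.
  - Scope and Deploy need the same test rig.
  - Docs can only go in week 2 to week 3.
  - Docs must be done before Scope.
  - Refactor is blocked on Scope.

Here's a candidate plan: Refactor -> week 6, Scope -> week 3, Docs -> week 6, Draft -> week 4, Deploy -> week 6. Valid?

Scope and Deploy need the same test rig — holds.
Docs must be done before Scope — violated.
Draft must fall between week 3 and week 4 — holds.
Refactor is blocked on Scope — holds.
Scope can only go in week 3 to week 4 — holds.
Docs can only go in week 2 to week 3 — violated.
The team can handle at most 3 items per week — holds.
Draft must be done before Refactor — holds.
Docs and Deploy need the same test rig — violated.

Invalid. Docs can only go in week 2 to week 3.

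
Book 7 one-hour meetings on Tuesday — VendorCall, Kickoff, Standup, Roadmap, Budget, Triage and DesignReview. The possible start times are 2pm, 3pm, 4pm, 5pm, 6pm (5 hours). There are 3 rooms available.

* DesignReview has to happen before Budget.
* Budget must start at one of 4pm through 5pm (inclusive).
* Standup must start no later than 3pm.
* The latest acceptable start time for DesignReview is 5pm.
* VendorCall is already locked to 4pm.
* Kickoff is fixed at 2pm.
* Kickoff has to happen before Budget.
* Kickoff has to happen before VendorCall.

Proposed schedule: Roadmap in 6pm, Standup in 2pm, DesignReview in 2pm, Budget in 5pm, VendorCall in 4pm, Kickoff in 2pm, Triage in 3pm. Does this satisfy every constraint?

DesignReview has to happen before Budget — holds.
The latest acceptable start time for DesignReview is 5pm — holds.
Budget must start at one of 4pm through 5pm (inclusive) — holds.
Kickoff has to happen before Budget — holds.
Kickoff is fixed at 2pm — holds.
There are 3 rooms available — holds.
VendorCall is already locked to 4pm — holds.
Standup must start no later than 3pm — holds.
Kickoff has to happen before VendorCall — holds.

Valid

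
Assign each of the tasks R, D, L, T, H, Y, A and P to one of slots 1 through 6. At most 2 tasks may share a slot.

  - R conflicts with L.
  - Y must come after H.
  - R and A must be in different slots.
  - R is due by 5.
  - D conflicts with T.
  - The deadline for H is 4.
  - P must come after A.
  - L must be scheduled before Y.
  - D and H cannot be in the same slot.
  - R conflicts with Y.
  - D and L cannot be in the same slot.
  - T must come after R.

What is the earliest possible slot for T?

2

Precedence pushes T to at least 2.
T at 2 is achievable: D -> 4; T -> 2; Y -> 3; L -> 2; A -> 3; H -> 1; P -> 4; R -> 1.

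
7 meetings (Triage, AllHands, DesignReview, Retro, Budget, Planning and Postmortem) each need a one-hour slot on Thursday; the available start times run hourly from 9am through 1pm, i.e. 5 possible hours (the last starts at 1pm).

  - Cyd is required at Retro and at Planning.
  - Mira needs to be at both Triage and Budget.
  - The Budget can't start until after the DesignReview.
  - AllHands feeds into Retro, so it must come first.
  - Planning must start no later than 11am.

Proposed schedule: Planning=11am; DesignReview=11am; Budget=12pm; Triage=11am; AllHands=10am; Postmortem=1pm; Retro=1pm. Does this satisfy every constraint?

AllHands feeds into Retro, so it must come first — holds.
Mira needs to be at both Triage and Budget — holds.
Planning must start no later than 11am — holds.
Cyd is required at Retro and at Planning — holds.
The Budget can't start until after the DesignReview — holds.

Valid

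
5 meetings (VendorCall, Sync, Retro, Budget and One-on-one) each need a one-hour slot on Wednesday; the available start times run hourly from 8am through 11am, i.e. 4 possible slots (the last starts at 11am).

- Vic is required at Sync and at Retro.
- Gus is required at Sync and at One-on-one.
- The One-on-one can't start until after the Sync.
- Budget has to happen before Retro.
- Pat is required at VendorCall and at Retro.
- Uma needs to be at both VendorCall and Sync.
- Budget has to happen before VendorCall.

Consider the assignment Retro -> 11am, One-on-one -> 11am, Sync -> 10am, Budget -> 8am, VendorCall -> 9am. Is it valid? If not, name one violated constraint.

Yes, all constraints hold

Budget has to happen before VendorCall — holds.
The One-on-one can't start until after the Sync — holds.
Uma needs to be at both VendorCall and Sync — holds.
Gus is required at Sync and at One-on-one — holds.
Pat is required at VendorCall and at Retro — holds.
Budget has to happen before Retro — holds.
Vic is required at Sync and at Retro — holds.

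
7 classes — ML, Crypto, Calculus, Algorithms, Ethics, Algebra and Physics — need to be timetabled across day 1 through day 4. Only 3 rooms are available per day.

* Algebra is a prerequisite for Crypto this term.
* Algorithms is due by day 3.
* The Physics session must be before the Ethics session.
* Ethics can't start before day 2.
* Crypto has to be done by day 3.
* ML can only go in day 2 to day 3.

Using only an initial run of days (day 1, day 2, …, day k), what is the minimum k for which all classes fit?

The precedence chain requires at least 2 distinct days.
With at most 3 per day and 7 classes, at least 3 days are needed.
3 works (last occupied day: day 3): for example Algorithms=day 3; ML=day 2; Crypto=day 2; Algebra=day 1; Calculus=day 1; Physics=day 1; Ethics=day 2.

3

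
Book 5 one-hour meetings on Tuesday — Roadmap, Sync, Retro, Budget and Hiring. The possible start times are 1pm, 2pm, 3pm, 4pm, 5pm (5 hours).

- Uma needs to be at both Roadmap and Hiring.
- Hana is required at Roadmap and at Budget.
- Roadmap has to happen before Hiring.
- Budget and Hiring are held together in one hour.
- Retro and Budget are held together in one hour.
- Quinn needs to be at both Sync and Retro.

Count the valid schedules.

Splitting on Roadmap: it can be 1pm (16), 2pm (12), 3pm (8), 4pm (4). Listing each branch's schedules as (Sync, Retro, Budget, Hiring):
Roadmap=1pm: (1pm,2pm,2pm,2pm) (1pm,3pm,3pm,3pm) (1pm,4pm,4pm,4pm) (1pm,5pm,5pm,5pm) (2pm,3pm,3pm,3pm) (2pm,4pm,4pm,4pm) (2pm,5pm,5pm,5pm) (3pm,2pm,2pm,2pm) (3pm,4pm,4pm,4pm) (3pm,5pm,5pm,5pm) (4pm,2pm,2pm,2pm) (4pm,3pm,3pm,3pm) (4pm,5pm,5pm,5pm) (5pm,2pm,2pm,2pm) (5pm,3pm,3pm,3pm) (5pm,4pm,4pm,4pm) — 16.
Roadmap=2pm: (1pm,3pm,3pm,3pm) (1pm,4pm,4pm,4pm) (1pm,5pm,5pm,5pm) (2pm,3pm,3pm,3pm) (2pm,4pm,4pm,4pm) (2pm,5pm,5pm,5pm) (3pm,4pm,4pm,4pm) (3pm,5pm,5pm,5pm) (4pm,3pm,3pm,3pm) (4pm,5pm,5pm,5pm) (5pm,3pm,3pm,3pm) (5pm,4pm,4pm,4pm) — 12.
Roadmap=3pm: (1pm,4pm,4pm,4pm) (1pm,5pm,5pm,5pm) (2pm,4pm,4pm,4pm) (2pm,5pm,5pm,5pm) (3pm,4pm,4pm,4pm) (3pm,5pm,5pm,5pm) (4pm,5pm,5pm,5pm) (5pm,4pm,4pm,4pm) — 8.
Roadmap=4pm: (1pm,5pm,5pm,5pm) (2pm,5pm,5pm,5pm) (3pm,5pm,5pm,5pm) (4pm,5pm,5pm,5pm) — 4.
Summing: 16 + 12 + 8 + 4 = 40.

40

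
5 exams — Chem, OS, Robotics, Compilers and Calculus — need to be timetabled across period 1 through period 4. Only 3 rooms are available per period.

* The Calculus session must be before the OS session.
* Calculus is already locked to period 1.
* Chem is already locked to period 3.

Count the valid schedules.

Splitting on OS: it can be period 2 (16), period 3 (15), period 4 (16). Listing each branch's schedules as (Chem, Robotics, Compilers, Calculus) by period number:
OS=period 2: (3,1,1,1) (3,1,2,1) (3,1,3,1) (3,1,4,1) (3,2,1,1) (3,2,2,1) (3,2,3,1) (3,2,4,1) (3,3,1,1) (3,3,2,1) (3,3,3,1) (3,3,4,1) (3,4,1,1) (3,4,2,1) (3,4,3,1) (3,4,4,1) — 16.
OS=period 3: (3,1,1,1) (3,1,2,1) (3,1,3,1) (3,1,4,1) (3,2,1,1) (3,2,2,1) (3,2,3,1) (3,2,4,1) (3,3,1,1) (3,3,2,1) (3,3,4,1) (3,4,1,1) (3,4,2,1) (3,4,3,1) (3,4,4,1) — 15.
OS=period 4: (3,1,1,1) (3,1,2,1) (3,1,3,1) (3,1,4,1) (3,2,1,1) (3,2,2,1) (3,2,3,1) (3,2,4,1) (3,3,1,1) (3,3,2,1) (3,3,3,1) (3,3,4,1) (3,4,1,1) (3,4,2,1) (3,4,3,1) (3,4,4,1) — 16.
Summing: 16 + 15 + 16 = 47.

47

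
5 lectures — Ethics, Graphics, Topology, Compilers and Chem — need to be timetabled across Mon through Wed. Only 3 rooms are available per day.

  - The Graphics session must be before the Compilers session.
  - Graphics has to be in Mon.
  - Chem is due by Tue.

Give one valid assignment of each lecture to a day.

Compilers -> Tue; Graphics -> Mon; Topology -> Tue; Chem -> Mon; Ethics -> Mon

Checking: Graphics(Mon) before Compilers(Tue); Chem=Mon in [Mon,Tue]; Graphics=Mon in [Mon,Mon]; max 3 per day (cap 3).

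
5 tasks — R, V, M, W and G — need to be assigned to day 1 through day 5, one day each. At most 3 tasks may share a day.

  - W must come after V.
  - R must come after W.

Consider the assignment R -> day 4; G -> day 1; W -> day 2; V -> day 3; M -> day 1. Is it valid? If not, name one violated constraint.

W must come after V — violated.
At most 3 tasks may share a day — holds.
R must come after W — holds.

Invalid. W must come after V.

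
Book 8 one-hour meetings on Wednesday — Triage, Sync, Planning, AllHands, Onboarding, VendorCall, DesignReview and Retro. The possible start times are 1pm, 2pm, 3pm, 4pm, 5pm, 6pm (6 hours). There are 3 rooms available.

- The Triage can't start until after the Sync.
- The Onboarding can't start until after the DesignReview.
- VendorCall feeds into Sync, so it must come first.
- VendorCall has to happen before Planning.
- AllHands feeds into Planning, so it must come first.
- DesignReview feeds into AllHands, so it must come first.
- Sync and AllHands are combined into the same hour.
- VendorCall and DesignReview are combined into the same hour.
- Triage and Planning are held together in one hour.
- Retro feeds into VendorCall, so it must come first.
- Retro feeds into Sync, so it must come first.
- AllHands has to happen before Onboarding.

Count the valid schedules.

27

Splitting on Triage: it can be 4pm (3), 5pm (9), 6pm (15). Listing each branch's schedules as (Sync, Planning, AllHands, Onboarding, VendorCall, DesignReview, Retro):
Triage=4pm: (3pm,4pm,3pm,4pm,2pm,2pm,1pm) (3pm,4pm,3pm,5pm,2pm,2pm,1pm) (3pm,4pm,3pm,6pm,2pm,2pm,1pm) — 3.
Triage=5pm: (3pm,5pm,3pm,4pm,2pm,2pm,1pm) (3pm,5pm,3pm,5pm,2pm,2pm,1pm) (3pm,5pm,3pm,6pm,2pm,2pm,1pm) (4pm,5pm,4pm,5pm,2pm,2pm,1pm) (4pm,5pm,4pm,5pm,3pm,3pm,1pm) (4pm,5pm,4pm,5pm,3pm,3pm,2pm) (4pm,5pm,4pm,6pm,2pm,2pm,1pm) (4pm,5pm,4pm,6pm,3pm,3pm,1pm) (4pm,5pm,4pm,6pm,3pm,3pm,2pm) — 9.
Triage=6pm: (3pm,6pm,3pm,4pm,2pm,2pm,1pm) (3pm,6pm,3pm,5pm,2pm,2pm,1pm) (3pm,6pm,3pm,6pm,2pm,2pm,1pm) (4pm,6pm,4pm,5pm,2pm,2pm,1pm) (4pm,6pm,4pm,5pm,3pm,3pm,1pm) (4pm,6pm,4pm,5pm,3pm,3pm,2pm) (4pm,6pm,4pm,6pm,2pm,2pm,1pm) (4pm,6pm,4pm,6pm,3pm,3pm,1pm) (4pm,6pm,4pm,6pm,3pm,3pm,2pm) (5pm,6pm,5pm,6pm,2pm,2pm,1pm) (5pm,6pm,5pm,6pm,3pm,3pm,1pm) (5pm,6pm,5pm,6pm,3pm,3pm,2pm) (5pm,6pm,5pm,6pm,4pm,4pm,1pm) (5pm,6pm,5pm,6pm,4pm,4pm,2pm) (5pm,6pm,5pm,6pm,4pm,4pm,3pm) — 15.
Summing: 3 + 9 + 15 = 27.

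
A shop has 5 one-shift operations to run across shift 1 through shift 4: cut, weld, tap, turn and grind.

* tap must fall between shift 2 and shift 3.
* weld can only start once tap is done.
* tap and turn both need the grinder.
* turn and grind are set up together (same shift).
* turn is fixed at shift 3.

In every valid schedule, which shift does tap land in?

shift 2

tap's window is shift 2–shift 3.
turn is fixed at shift 3, and tap can't share a shift with turn.
So tap must be shift 2.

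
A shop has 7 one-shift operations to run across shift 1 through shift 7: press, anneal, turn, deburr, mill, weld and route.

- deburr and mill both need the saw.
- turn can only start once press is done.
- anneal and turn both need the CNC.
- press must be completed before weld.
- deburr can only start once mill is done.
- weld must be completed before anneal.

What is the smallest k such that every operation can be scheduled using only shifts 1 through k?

The precedence chain requires at least 3 distinct shifts.
3 works (last occupied shift: shift 3): for example weld=shift 2, anneal=shift 3, mill=shift 1, route=shift 1, press=shift 1, deburr=shift 2, turn=shift 2.

3 shifts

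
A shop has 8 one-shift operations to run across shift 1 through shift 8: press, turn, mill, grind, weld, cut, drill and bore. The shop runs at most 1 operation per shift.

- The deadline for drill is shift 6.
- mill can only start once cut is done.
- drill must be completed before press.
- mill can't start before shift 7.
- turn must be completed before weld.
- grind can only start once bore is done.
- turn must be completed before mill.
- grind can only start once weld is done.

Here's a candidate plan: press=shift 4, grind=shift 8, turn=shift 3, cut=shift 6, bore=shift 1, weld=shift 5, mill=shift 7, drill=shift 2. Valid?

drill must be completed before press — holds.
turn must be completed before weld — holds.
mill can't start before shift 7 — holds.
The shop runs at most 1 operation per shift — holds.
The deadline for drill is shift 6 — holds.
grind can only start once weld is done — holds.
mill can only start once cut is done — holds.
turn must be completed before mill — holds.
grind can only start once bore is done — holds.

Yes, all constraints hold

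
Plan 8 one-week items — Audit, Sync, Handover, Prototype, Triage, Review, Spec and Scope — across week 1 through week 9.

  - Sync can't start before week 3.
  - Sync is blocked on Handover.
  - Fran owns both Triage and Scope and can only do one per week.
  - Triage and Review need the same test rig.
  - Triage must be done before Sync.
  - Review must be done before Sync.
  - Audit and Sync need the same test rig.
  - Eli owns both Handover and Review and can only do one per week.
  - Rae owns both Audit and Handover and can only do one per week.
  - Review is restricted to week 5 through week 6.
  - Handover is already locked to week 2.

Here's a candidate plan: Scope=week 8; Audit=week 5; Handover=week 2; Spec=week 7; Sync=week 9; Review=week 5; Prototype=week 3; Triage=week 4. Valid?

Valid

Rae owns both Audit and Handover and can only do one per week — holds.
Handover is already locked to week 2 — holds.
Review must be done before Sync — holds.
Audit and Sync need the same test rig — holds.
Fran owns both Triage and Scope and can only do one per week — holds.
Triage and Review need the same test rig — holds.
Triage must be done before Sync — holds.
Sync is blocked on Handover — holds.
Sync can't start before week 3 — holds.
Eli owns both Handover and Review and can only do one per week — holds.
Review is restricted to week 5 through week 6 — holds.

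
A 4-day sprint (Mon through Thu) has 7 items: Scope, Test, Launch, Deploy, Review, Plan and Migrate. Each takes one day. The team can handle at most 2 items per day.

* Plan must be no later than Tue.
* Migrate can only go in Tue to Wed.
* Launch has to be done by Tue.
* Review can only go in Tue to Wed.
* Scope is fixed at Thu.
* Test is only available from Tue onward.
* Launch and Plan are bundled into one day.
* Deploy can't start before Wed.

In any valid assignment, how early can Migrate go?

Tue

Migrate is available from Tue; Migrate's own window allows nothing later than Wed.
Migrate at Tue is achievable: Deploy in Wed; Plan in Mon; Test in Wed; Review in Tue; Scope in Thu; Migrate in Tue; Launch in Mon.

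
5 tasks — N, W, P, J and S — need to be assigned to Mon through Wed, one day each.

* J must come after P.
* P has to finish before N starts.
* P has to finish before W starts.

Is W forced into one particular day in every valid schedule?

No

W can be Tue (e.g. W in Tue, P in Mon, J in Tue, N in Tue, S in Mon) or Wed (e.g. N=Tue; P=Mon; J=Tue; W=Wed; S=Mon).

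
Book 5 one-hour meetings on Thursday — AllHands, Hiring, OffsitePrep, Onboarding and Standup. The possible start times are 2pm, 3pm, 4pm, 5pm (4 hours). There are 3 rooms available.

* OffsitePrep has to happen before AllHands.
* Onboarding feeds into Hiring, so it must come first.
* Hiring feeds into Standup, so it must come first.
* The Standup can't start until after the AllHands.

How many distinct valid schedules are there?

Splitting on AllHands: it can be 3pm (4), 4pm (6). Listing each branch's schedules as (Hiring, OffsitePrep, Onboarding, Standup):
AllHands=3pm: (3pm,2pm,2pm,4pm) (3pm,2pm,2pm,5pm) (4pm,2pm,2pm,5pm) (4pm,2pm,3pm,5pm) — 4.
AllHands=4pm: (3pm,2pm,2pm,5pm) (3pm,3pm,2pm,5pm) (4pm,2pm,2pm,5pm) (4pm,2pm,3pm,5pm) (4pm,3pm,2pm,5pm) (4pm,3pm,3pm,5pm) — 6.
Summing: 4 + 6 = 10.

10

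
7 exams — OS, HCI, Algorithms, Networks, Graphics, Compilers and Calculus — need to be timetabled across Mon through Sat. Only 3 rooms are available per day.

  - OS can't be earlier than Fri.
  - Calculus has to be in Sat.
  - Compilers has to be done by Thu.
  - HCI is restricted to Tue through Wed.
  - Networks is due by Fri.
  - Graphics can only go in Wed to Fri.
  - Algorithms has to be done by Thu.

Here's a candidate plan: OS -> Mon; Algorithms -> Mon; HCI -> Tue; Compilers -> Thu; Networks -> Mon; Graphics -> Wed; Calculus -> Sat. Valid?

No. OS can't be earlier than Fri is not satisfied.

Graphics can only go in Wed to Fri — holds.
OS can't be earlier than Fri — violated.
Calculus has to be in Sat — holds.
Networks is due by Fri — holds.
HCI is restricted to Tue through Wed — holds.
Algorithms has to be done by Thu — holds.
Only 3 rooms are available per day — holds.
Compilers has to be done by Thu — holds.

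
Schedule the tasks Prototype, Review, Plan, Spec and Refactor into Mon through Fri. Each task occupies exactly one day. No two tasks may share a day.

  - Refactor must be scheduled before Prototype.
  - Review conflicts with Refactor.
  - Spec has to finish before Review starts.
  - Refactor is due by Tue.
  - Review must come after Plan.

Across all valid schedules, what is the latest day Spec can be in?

Downstream work caps Spec at Thu.
Spec at Thu is achievable: Spec=Thu; Refactor=Mon; Plan=Wed; Review=Fri; Prototype=Tue.

Thu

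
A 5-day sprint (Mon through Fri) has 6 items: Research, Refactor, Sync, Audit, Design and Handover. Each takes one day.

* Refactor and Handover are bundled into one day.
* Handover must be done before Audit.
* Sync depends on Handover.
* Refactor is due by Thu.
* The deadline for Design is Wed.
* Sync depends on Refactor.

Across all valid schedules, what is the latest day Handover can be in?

Thu

Downstream work caps Handover at Thu.
Handover at Thu is achievable: Design=Mon; Research=Mon; Handover=Thu; Audit=Fri; Refactor=Thu; Sync=Fri.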